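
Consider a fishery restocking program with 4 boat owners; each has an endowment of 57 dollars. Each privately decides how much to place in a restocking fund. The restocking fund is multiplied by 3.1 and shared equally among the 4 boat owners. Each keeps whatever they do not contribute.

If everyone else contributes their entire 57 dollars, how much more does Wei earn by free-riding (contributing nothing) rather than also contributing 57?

Switching from a contribution of 57 to 0 lets Wei keep an extra 57 dollars, but lowers the restocking fund by 57, which costs Wei their own share of that drop: 3.1/4 × 57 = 44.17.
Net gain = 57 − 44.17 = 12.83. The private return per contributed unit (0.7750) is below 1, so free-riding is indeed the best response regardless of what the others do.

12.83 dollars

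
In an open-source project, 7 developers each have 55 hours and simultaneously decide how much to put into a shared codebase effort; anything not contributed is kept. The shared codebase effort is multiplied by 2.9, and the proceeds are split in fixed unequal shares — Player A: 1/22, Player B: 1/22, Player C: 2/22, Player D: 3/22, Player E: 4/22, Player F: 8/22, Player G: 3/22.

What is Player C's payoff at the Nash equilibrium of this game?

Each unit j contributes comes back to j as 2.9 × (j's share), so j prefers to contribute only if that share exceeds 1/2.9 = 0.3448; otherwise keeping the unit dominates.
The only share above 0.3448 is Player F's 8/22, contributing 55; the remaining 6 contribute 0. Total contributed: 55.
Player C keeps 55 and receives 2.9 × 55 × 2/22 = 14.50 from the shared codebase effort, for a payoff of 69.50.

69.50 hours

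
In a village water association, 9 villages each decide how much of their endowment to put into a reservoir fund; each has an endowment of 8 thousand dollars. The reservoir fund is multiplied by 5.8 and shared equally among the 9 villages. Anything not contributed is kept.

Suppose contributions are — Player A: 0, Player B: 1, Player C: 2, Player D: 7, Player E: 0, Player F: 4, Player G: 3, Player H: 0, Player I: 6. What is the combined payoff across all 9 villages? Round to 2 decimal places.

182.40 thousand dollars

Total contributed: 0 + 1 + 2 + 7 + 0 + 4 + 3 + 0 + 6 = 23; total kept: 9 × 8 − 23 = 49.
The reservoir fund pays out 5.8 × 23 = 133.40 in aggregate.
Group total = 49 + 133.40 = 182.40.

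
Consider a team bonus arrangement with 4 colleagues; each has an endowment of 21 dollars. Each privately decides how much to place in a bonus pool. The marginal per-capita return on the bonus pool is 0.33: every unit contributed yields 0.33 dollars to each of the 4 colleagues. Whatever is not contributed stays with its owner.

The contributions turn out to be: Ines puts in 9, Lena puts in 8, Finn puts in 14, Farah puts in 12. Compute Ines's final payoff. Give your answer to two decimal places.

26.19 dollars

Total contributed: 9 + 8 + 14 + 12 = 43.
Each receives 0.33 × 43 = 14.19 from the bonus pool.
Ines keeps 21 − 9 = 12, so Ines's payoff is 12 + 14.19 = 26.19.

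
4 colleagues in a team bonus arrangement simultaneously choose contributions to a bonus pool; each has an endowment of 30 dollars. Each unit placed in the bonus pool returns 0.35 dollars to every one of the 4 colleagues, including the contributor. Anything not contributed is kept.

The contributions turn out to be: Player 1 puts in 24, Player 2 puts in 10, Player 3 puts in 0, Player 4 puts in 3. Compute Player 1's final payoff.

Total contributed: 24 + 10 + 0 + 3 = 37.
Each receives 0.35 × 37 = 12.95 from the bonus pool.
Player 1 keeps 30 − 24 = 6, so Player 1's payoff is 6 + 12.95 = 18.95.

18.95 dollars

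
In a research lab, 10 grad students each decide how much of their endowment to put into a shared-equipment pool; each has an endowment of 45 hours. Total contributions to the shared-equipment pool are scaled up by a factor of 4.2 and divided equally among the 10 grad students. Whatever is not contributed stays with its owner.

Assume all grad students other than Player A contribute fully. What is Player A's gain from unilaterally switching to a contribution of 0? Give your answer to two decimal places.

Switching from a contribution of 45 to 0 lets Player A keep an extra 45 hours, but lowers the shared-equipment pool by 45, which costs Player A their own share of that drop: 4.2/10 × 45 = 18.90.
Net gain = 45 − 18.90 = 26.10. The private return per contributed unit (0.4200) is below 1, so free-riding is indeed the best response regardless of what the others do.

26.10 hours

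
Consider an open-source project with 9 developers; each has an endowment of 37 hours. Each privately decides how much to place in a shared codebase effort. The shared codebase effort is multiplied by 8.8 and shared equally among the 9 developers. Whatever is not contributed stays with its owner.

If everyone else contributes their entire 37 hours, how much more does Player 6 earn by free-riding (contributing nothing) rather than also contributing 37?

Switching from a contribution of 37 to 0 lets Player 6 keep an extra 37 hours, but lowers the shared codebase effort by 37, which costs Player 6 their own share of that drop: 8.8/9 × 37 = 36.18.
Net gain = 37 − 36.18 = 0.82. The private return per contributed unit (0.9778) is below 1, so free-riding is indeed the best response regardless of what the others do.

0.82 hours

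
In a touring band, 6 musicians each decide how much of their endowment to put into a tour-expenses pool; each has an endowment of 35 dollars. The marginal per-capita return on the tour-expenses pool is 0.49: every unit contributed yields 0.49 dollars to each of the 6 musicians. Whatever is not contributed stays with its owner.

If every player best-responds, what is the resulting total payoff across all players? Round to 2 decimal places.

The private return per contributed unit is 0.49 < 1, so contributing 0 is dominant for every player. At the Nash equilibrium everyone keeps their 35, and the group total is 6 × 35 = 210.

210.00 dollars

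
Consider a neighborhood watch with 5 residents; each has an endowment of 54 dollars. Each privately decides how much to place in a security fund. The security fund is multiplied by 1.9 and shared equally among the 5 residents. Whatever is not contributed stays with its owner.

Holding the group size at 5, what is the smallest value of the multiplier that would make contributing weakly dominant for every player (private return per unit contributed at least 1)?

A contributed unit returns (multiplier)/5 to its contributor.
This reaches 1 exactly when the multiplier is 5.

5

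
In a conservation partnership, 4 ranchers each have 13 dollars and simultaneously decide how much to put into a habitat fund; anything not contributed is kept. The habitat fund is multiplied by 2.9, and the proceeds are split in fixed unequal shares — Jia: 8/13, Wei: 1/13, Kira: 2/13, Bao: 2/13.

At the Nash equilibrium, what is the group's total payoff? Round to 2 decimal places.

For player j, contributing a unit is worthwhile iff 2.9 × (j's share) ≥ 1, i.e. iff j's share is at least 0.3448.
Only Jia (8/13) clears that bar, contributing 13; the remaining 3 contribute 0. Total contributed: 13.
The habitat fund pays out 2.9 × 13 = 37.70 in total (split across the unequal shares, but the aggregate is all that matters for the group sum).
The 3 free-riders keep 13 each, adding 39. Group total = 39 + 37.70 = 76.70.

76.70 dollars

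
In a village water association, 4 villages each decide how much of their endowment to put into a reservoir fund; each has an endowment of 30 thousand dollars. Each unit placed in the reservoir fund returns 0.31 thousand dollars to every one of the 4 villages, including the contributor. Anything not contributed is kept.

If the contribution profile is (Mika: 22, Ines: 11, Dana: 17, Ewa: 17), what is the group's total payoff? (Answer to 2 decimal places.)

136.08 thousand dollars

Total contributed: 22 + 11 + 17 + 17 = 67; total kept: 4 × 30 − 67 = 53.
The reservoir fund pays out 0.31 × 4 × 67 = 83.08 in aggregate.
Group total = 53 + 83.08 = 136.08.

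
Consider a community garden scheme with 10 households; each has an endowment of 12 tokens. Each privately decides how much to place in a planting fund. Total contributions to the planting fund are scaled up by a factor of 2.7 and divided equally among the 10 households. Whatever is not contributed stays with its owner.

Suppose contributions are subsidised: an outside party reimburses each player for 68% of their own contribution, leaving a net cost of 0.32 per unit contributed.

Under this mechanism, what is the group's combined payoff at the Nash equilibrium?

Even with the mechanism, each unit contributed returns only (2.7/10) / 0.32 = 0.8438 per unit of net cost, so contributing nothing is still dominant.
Everyone keeps their endowment and the group total is 10 × 12 = 120.

120.00 tokens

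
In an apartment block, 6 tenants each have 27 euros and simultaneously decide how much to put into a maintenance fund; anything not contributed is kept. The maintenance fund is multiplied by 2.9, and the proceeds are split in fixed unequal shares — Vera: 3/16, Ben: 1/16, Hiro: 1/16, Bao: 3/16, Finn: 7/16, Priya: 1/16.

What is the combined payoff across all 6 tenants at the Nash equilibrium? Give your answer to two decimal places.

213.30 euros

Player j's private return per contributed unit is 2.9 × (j's share). Contributing is weakly dominant for j when that share is at least 1/2.9 = 0.3448, and contributing 0 is dominant otherwise.
The only share above 0.3448 is Finn's 7/16, contributing 27; the remaining 5 contribute 0. Total contributed: 27.
The maintenance fund pays out 2.9 × 27 = 78.30 in total (split across the unequal shares, but the aggregate is all that matters for the group sum).
The 5 free-riders keep 27 each, adding 135. Group total = 135 + 78.30 = 213.30.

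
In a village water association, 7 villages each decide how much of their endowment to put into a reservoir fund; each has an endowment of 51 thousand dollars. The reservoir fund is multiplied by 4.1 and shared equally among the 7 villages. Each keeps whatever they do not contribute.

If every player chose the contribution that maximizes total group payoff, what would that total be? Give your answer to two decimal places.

1463.70 thousand dollars

Each contributed unit returns 4.100 to the group as a whole (0.5857 to each of 7 players), which exceeds 1, so the social optimum is full contribution: group total = 4.100 × 357 = 1463.70.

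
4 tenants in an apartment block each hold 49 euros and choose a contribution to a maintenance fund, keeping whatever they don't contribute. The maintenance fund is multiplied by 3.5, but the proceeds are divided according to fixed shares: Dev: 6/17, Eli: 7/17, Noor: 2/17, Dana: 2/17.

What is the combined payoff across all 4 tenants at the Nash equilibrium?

441.00 euros

For player j, contributing a unit is worthwhile iff 3.5 × (j's share) ≥ 1, i.e. iff j's share is at least 0.2857.
Dev and Eli are above the threshold, contributing 49 each; the remaining 2 contribute 0. Total contributed: 98.
The maintenance fund pays out 3.5 × 98 = 343.00 in total (split across the unequal shares, but the aggregate is all that matters for the group sum).
The 2 free-riders keep 49 each, adding 98. Group total = 98 + 343.00 = 441.00.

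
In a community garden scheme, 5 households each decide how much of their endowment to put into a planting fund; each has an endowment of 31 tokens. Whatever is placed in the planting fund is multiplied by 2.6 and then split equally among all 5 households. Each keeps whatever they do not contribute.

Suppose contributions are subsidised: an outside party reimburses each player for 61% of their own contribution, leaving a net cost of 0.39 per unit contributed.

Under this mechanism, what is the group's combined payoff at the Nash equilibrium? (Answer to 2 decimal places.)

With the mechanism, a contributed unit returns (2.6/5) / 0.39 = 1.3333 per unit of net cost to the contributor — now above 1 — so contributing fully is weakly dominant for every player.
At the Nash equilibrium everyone contributes 31. Group total payoff = 5 × (31 × 0.61 + 2.6 × 31) = 497.55.

497.55 tokens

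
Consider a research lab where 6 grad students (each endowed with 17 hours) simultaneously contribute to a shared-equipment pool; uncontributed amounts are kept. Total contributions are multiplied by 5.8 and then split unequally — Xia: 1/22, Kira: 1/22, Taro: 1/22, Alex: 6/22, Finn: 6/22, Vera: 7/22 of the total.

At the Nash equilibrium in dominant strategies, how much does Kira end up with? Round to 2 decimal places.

30.45 hours

Player j's private return per contributed unit is 5.8 × (j's share). Contributing is weakly dominant for j when that share is at least 1/5.8 = 0.1724, and contributing 0 is dominant otherwise.
Alex, Finn and Vera are above the threshold, contributing 17 each; the remaining 3 contribute 0. Total contributed: 51.
Kira keeps 17 and receives 5.8 × 51 × 1/22 = 13.45 from the shared-equipment pool, for a payoff of 30.45.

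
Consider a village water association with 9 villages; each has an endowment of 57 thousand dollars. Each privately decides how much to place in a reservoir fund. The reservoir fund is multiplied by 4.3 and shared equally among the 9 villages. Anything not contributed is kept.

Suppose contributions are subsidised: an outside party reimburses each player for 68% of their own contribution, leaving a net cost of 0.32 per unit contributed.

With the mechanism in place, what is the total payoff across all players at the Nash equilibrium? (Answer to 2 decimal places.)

The effective private return per unit is now (4.3/9) / 0.32 = 1.4931 > 1, so every player's dominant strategy flips to full contribution.
So the Nash equilibrium is full contribution by all 9; the group earns 9 × (57 × 0.68 + 4.3 × 57) = 2554.74.

2554.74 thousand dollars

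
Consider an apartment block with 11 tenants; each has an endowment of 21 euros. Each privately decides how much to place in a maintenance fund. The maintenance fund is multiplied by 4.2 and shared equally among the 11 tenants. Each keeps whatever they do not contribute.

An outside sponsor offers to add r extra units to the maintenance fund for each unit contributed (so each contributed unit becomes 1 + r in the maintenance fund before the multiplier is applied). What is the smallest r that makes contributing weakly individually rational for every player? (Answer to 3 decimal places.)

With matching at rate r, one contributed unit becomes (1 + r) in the maintenance fund and returns 4.2 × (1 + r) / 11 to the contributor.
Setting this equal to 1: 1 + r = 11/4.2 = 2.6190.
So the minimum matching rate is r = 2.6190 − 1 = 1.619.

1.619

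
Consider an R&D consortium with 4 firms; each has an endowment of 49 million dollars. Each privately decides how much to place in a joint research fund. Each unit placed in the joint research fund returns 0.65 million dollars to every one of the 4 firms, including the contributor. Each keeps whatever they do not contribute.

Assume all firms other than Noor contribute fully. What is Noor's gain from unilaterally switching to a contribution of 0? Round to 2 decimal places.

Switching from a contribution of 49 to 0 lets Noor keep an extra 49 million dollars, but lowers the joint research fund by 49, which costs Noor their own share of that drop: 0.65 × 49 = 31.85.
Net gain = 49 − 31.85 = 17.15. The private return per contributed unit (0.65) is below 1, so free-riding is indeed the best response regardless of what the others do.

17.15 million dollars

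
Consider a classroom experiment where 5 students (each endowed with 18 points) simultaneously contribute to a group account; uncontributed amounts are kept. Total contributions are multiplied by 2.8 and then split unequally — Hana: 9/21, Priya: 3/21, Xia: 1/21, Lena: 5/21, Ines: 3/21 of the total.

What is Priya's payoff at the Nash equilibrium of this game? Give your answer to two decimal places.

25.20 points

A player with share s gets back 2.8·s per unit contributed, so full contribution is dominant for anyone with s > 1/2.8 = 0.3571 and zero contribution is dominant for anyone below.
The only share above 0.3571 is Hana's 9/21, contributing 18; the remaining 4 contribute 0. Total contributed: 18.
Priya keeps 18 and receives 2.8 × 18 × 3/21 = 7.20 from the group account, for a payoff of 25.20.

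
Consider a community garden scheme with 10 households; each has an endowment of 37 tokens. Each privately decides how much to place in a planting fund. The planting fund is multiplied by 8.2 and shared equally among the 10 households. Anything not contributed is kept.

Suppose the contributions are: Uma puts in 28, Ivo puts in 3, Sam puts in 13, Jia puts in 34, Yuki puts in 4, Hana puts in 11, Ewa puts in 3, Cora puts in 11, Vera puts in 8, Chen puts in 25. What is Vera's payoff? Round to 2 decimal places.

Total contributed: 28 + 3 + 13 + 34 + 4 + 11 + 3 + 11 + 8 + 25 = 140.
Each receives 8.2 × 140 / 10 = 114.80 from the planting fund.
Vera keeps 37 − 8 = 29, so Vera's payoff is 29 + 114.80 = 143.80.

143.80 tokens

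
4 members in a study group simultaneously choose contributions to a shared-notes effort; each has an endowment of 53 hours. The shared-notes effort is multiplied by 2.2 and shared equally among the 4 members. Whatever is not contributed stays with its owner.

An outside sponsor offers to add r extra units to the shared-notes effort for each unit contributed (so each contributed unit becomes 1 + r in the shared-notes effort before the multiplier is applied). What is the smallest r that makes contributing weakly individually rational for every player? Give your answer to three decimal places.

With matching at rate r, one contributed unit becomes (1 + r) in the shared-notes effort and returns 2.2 × (1 + r) / 4 to the contributor.
Setting this equal to 1: 1 + r = 4/2.2 = 1.8182.
So the minimum matching rate is r = 1.8182 − 1 = 0.818.

0.818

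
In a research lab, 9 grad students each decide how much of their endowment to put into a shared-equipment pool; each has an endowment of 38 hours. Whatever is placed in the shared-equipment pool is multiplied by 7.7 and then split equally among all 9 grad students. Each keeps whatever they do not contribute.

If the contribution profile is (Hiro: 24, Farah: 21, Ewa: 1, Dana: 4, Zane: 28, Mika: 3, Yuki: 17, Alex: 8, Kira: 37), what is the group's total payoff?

1300.10 hours

Total contributed: 24 + 21 + 1 + 4 + 28 + 3 + 17 + 8 + 37 = 143; total kept: 9 × 38 − 143 = 199.
The shared-equipment pool pays out 7.7 × 143 = 1101.10 in aggregate.
Group total = 199 + 1101.10 = 1300.10.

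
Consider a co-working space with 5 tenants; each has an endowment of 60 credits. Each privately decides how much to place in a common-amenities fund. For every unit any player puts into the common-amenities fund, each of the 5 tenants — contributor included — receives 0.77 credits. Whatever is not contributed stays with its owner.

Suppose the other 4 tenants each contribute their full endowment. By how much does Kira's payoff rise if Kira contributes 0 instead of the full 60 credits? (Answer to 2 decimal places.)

13.80 credits

Switching from a contribution of 60 to 0 lets Kira keep an extra 60 credits, but lowers the common-amenities fund by 60, which costs Kira their own share of that drop: 0.77 × 60 = 46.20.
Net gain = 60 − 46.20 = 13.80. The private return per contributed unit (0.77) is below 1, so free-riding is indeed the best response regardless of what the others do.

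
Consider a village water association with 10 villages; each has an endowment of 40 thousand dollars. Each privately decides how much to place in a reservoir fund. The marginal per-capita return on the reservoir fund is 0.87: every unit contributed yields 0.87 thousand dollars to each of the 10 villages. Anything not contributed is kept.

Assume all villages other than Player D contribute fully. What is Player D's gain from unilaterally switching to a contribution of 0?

5.20 thousand dollars

Switching from a contribution of 40 to 0 lets Player D keep an extra 40 thousand dollars, but lowers the reservoir fund by 40, which costs Player D their own share of that drop: 0.87 × 40 = 34.80.
Net gain = 40 − 34.80 = 5.20. The private return per contributed unit (0.87) is below 1, so free-riding is indeed the best response regardless of what the others do.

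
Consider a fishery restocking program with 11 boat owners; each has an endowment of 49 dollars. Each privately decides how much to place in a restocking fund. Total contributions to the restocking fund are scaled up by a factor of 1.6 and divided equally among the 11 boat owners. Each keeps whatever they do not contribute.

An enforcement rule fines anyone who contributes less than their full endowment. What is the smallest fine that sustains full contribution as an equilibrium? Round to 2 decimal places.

41.87 dollars

Given the others contribute fully, the best deviation is to contribute 0 (any partial contribution still incurs the fine and gives up units whose private return 0.1455 is below 1).
Deviating from 49 to 0 saves 49 dollars but forfeits the deviator's share of the drop in the restocking fund: 1.6/11 × 49 = 7.13.
So the deviation gain is 49 − 7.13 = 41.87, and the fine must be at least 41.87 dollars to wipe it out.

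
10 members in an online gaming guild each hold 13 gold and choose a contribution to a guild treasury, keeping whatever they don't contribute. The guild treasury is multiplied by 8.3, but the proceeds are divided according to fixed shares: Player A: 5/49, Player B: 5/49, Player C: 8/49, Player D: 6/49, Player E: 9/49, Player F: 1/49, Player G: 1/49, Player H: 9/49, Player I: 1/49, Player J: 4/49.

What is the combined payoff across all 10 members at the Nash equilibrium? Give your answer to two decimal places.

509.60 gold

Player j's private return per contributed unit is 8.3 × (j's share). Contributing is weakly dominant for j when that share is at least 1/8.3 = 0.1205, and contributing 0 is dominant otherwise.
The shares above 0.1205 belong to Player C, Player D, Player E and Player H, contributing 13 each; the remaining 6 contribute 0. Total contributed: 52.
The guild treasury pays out 8.3 × 52 = 431.60 in total (split across the unequal shares, but the aggregate is all that matters for the group sum).
The 6 free-riders keep 13 each, adding 78. Group total = 78 + 431.60 = 509.60.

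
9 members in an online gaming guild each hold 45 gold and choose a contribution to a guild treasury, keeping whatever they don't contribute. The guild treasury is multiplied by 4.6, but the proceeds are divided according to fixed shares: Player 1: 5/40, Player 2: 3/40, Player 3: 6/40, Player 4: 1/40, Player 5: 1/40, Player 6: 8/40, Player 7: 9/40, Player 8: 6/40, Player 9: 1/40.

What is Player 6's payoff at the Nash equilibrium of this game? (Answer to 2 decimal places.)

Player j's private return per contributed unit is 4.6 × (j's share). Contributing is weakly dominant for j when that share is at least 1/4.6 = 0.2174, and contributing 0 is dominant otherwise.
The only share above 0.2174 is Player 7's 9/40, contributing 45; the remaining 8 contribute 0. Total contributed: 45.
Player 6 keeps 45 and receives 4.6 × 45 × 8/40 = 41.40 from the guild treasury, for a payoff of 86.40.

86.40 gold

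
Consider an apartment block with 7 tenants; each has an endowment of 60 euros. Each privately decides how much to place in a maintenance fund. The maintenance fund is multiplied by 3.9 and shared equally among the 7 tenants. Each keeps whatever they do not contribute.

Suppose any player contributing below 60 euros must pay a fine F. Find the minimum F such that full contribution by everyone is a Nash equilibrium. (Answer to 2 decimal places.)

Given the others contribute fully, the best deviation is to contribute 0 (any partial contribution still incurs the fine and gives up units whose private return 0.5571 is below 1).
Deviating from 60 to 0 saves 60 euros but forfeits the deviator's share of the drop in the maintenance fund: 3.9/7 × 60 = 33.43.
So the deviation gain is 60 − 33.43 = 26.57, and the fine must be at least 26.57 euros to wipe it out.

26.57 euros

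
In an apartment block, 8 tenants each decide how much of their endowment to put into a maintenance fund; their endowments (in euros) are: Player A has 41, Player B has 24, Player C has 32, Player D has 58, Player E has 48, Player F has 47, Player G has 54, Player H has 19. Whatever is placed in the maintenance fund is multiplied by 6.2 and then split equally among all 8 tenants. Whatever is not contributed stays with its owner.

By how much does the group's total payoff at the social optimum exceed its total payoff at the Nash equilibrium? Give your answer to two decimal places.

The private return per contributed unit is 6.2/8 = 0.7750 < 1 for every player regardless of endowment, so the Nash equilibrium is zero contribution and the group total is Σ E_j = 41 + 24 + 32 + 58 + 48 + 47 + 54 + 19 = 323.
Each contributed unit returns 6.200 to the group, so the social optimum is full contribution by everyone: group total = 6.200 × 323 = 2002.60.
Efficiency loss = (6.200 − 1) × 323 = 1679.60.

1679.60 euros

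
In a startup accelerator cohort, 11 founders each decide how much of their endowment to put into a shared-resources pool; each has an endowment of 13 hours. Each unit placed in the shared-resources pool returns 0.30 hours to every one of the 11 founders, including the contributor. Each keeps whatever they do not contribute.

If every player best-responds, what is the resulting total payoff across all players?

143.00 hours

The private return per contributed unit is 0.30 < 1, so contributing 0 is dominant for every player. At the Nash equilibrium everyone keeps their 13, and the group total is 11 × 13 = 143.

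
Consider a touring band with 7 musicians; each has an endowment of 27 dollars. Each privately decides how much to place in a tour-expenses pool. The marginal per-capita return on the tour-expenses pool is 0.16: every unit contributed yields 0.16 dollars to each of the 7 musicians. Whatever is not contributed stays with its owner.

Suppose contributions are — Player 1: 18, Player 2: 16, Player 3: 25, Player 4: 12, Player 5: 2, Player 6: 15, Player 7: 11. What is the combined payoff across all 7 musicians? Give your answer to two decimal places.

200.88 dollars

Total contributed: 18 + 16 + 25 + 12 + 2 + 15 + 11 = 99; total kept: 7 × 27 − 99 = 90.
The tour-expenses pool pays out 0.16 × 7 × 99 = 110.88 in aggregate.
Group total = 90 + 110.88 = 200.88.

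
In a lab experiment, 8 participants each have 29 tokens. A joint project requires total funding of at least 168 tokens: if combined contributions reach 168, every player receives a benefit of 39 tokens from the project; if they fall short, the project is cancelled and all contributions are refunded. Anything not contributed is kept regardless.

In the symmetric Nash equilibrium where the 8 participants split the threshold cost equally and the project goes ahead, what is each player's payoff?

47 tokens

Equal share of the threshold: 168/8 = 21.
At this profile no one gains by cutting their contribution: any cut drops the total below 168, the project is cancelled, contributions are refunded, and the deviator ends with 29, which is less than 29 − 21 + 39 = 47. Contributing more than 21 just wastes the excess. So contributing exactly 21 is a best response.
Each player's payoff: 29 − 21 + 39 = 47.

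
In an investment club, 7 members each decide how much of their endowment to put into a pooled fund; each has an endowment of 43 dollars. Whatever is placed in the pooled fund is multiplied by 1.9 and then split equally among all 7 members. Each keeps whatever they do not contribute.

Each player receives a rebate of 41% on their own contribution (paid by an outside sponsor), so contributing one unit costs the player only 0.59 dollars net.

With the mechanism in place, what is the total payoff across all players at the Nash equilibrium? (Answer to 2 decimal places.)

The effective private return is (1.9/7) / 0.59 = 0.4600, which is still under 1, so the mechanism doesn't change anyone's dominant strategy: zero contribution.
Everyone keeps their endowment and the group total is 7 × 43 = 301.

301.00 dollars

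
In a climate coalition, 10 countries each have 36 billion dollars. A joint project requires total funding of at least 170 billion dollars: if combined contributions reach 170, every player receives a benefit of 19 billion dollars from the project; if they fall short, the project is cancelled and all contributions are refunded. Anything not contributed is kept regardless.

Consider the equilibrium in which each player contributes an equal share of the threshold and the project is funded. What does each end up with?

Equal share of the threshold: 170/10 = 17.
At this profile no one gains by cutting their contribution: any cut drops the total below 170, the project is cancelled, contributions are refunded, and the deviator ends with 36, which is less than 36 − 17 + 19 = 38. Contributing more than 17 just wastes the excess. So contributing exactly 17 is a best response.
Each player's payoff: 36 − 17 + 19 = 38.

38 billion dollars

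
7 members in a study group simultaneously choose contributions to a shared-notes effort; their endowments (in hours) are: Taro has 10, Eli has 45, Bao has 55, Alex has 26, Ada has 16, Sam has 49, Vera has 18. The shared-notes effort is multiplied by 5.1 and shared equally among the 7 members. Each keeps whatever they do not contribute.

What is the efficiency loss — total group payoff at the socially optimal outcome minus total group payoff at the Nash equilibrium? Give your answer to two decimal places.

897.90 hours

The private return per contributed unit is 5.1/7 = 0.7286 < 1 for every player regardless of endowment, so the Nash equilibrium is zero contribution and the group total is Σ E_j = 10 + 45 + 55 + 26 + 16 + 49 + 18 = 219.
Each contributed unit returns 5.100 to the group, so the social optimum is full contribution by everyone: group total = 5.100 × 219 = 1116.90.
Efficiency loss = (5.100 − 1) × 219 = 897.90.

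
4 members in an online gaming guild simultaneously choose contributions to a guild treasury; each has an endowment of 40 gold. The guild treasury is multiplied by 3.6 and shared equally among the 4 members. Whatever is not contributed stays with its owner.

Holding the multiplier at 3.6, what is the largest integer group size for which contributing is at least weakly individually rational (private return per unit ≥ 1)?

Private return per unit is 3.6/(group size), which is ≥ 1 whenever the group size is ≤ 3.6.
The largest such integer is 3.

3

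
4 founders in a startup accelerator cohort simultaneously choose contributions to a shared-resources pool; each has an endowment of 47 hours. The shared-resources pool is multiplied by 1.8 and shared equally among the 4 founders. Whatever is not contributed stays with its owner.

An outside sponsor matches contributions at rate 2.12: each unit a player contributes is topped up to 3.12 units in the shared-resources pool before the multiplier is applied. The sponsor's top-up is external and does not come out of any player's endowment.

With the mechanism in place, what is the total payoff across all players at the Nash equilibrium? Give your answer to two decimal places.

1055.81 hours

The effective private return per unit is now 1.8 × 3.12 / 4 = 1.4040 > 1, so every player's dominant strategy flips to full contribution.
So the Nash equilibrium is full contribution by all 4; the group earns 1.8 × 3.12 × 188 = 1055.81.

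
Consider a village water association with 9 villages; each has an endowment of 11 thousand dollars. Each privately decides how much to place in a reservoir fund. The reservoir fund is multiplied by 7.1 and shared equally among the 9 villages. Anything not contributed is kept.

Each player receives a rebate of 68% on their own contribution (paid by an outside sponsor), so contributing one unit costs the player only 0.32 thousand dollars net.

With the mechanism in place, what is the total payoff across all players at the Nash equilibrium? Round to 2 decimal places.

With the mechanism, a contributed unit returns (7.1/9) / 0.32 = 2.4653 per unit of net cost to the contributor — now above 1 — so contributing fully is weakly dominant for every player.
So the Nash equilibrium is full contribution by all 9; the group earns 9 × (11 × 0.68 + 7.1 × 11) = 770.22.

770.22 thousand dollars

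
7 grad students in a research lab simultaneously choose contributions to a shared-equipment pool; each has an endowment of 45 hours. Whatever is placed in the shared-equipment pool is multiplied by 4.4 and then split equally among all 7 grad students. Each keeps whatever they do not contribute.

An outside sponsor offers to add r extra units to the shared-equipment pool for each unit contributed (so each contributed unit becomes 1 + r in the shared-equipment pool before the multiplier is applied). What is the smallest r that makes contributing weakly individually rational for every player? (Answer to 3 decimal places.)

With matching at rate r, one contributed unit becomes (1 + r) in the shared-equipment pool and returns 4.4 × (1 + r) / 7 to the contributor.
Setting this equal to 1: 1 + r = 7/4.4 = 1.5909.
So the minimum matching rate is r = 1.5909 − 1 = 0.591.

0.591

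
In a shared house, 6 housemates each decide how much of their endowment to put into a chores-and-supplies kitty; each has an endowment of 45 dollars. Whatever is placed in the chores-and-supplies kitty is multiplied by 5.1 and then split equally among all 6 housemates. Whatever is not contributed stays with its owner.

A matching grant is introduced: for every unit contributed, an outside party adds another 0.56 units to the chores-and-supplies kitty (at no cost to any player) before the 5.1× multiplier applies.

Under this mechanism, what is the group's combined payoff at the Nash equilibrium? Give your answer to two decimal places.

2148.12 dollars

With the mechanism, a contributed unit returns 5.1 × 1.56 / 6 = 1.3260 per unit of net cost to the contributor — now above 1 — so contributing fully is weakly dominant for every player.
So the Nash equilibrium is full contribution by all 6; the group earns 5.1 × 1.56 × 270 = 2148.12.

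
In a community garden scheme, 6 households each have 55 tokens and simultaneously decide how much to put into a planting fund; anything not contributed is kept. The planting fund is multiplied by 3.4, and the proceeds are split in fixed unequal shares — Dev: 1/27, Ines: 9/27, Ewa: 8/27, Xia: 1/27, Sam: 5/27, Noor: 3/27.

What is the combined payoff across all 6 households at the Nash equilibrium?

594.00 tokens

Player j's private return per contributed unit is 3.4 × (j's share). Contributing is weakly dominant for j when that share is at least 1/3.4 = 0.2941, and contributing 0 is dominant otherwise.
Ines and Ewa are above the threshold, contributing 55 each; the remaining 4 contribute 0. Total contributed: 110.
The planting fund pays out 3.4 × 110 = 374.00 in total (split across the unequal shares, but the aggregate is all that matters for the group sum).
The 4 free-riders keep 55 each, adding 220. Group total = 220 + 374.00 = 594.00.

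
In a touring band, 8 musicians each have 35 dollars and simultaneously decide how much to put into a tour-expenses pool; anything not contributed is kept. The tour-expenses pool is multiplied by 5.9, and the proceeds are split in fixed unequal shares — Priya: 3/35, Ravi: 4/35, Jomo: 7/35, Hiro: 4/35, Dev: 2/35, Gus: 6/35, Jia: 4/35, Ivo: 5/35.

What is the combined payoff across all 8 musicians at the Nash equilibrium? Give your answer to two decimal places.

For player j, contributing a unit is worthwhile iff 5.9 × (j's share) ≥ 1, i.e. iff j's share is at least 0.1695.
Jomo and Gus clear that bar, contributing 35 each; the remaining 6 contribute 0. Total contributed: 70.
The tour-expenses pool pays out 5.9 × 70 = 413.00 in total (split across the unequal shares, but the aggregate is all that matters for the group sum).
The 6 free-riders keep 35 each, adding 210. Group total = 210 + 413.00 = 623.00.

623.00 dollars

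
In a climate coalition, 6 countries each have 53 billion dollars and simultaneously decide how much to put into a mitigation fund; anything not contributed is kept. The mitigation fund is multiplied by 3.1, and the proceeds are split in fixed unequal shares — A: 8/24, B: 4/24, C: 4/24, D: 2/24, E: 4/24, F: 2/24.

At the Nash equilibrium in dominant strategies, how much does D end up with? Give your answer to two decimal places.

A player with share s gets back 3.1·s per unit contributed, so full contribution is dominant for anyone with s > 1/3.1 = 0.3226 and zero contribution is dominant for anyone below.
Only A (8/24) clears that bar, contributing 53; the remaining 5 contribute 0. Total contributed: 53.
D keeps 53 and receives 3.1 × 53 × 2/24 = 13.69 from the mitigation fund, for a payoff of 66.69.

66.69 billion dollars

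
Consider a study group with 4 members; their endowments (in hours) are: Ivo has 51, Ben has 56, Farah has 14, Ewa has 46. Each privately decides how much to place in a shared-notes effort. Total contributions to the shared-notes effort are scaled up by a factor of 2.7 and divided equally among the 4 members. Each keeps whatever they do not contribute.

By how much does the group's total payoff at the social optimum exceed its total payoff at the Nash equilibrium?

The private return per contributed unit is 2.7/4 = 0.6750 < 1 for every player regardless of endowment, so the Nash equilibrium is zero contribution and the group total is Σ E_j = 51 + 56 + 14 + 46 = 167.
Each contributed unit returns 2.700 to the group, so the social optimum is full contribution by everyone: group total = 2.700 × 167 = 450.90.
Efficiency loss = (2.700 − 1) × 167 = 283.90.

283.90 hours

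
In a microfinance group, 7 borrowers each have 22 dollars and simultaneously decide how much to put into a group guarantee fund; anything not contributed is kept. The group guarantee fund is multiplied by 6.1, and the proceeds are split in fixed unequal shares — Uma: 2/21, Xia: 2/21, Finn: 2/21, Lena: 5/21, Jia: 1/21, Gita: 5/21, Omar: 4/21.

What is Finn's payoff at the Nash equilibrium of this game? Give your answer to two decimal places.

A player with share s gets back 6.1·s per unit contributed, so full contribution is dominant for anyone with s > 1/6.1 = 0.1639 and zero contribution is dominant for anyone below.
Lena, Gita and Omar are above the threshold, contributing 22 each; the remaining 4 contribute 0. Total contributed: 66.
Finn keeps 22 and receives 6.1 × 66 × 2/21 = 38.34 from the group guarantee fund, for a payoff of 60.34.

60.34 dollars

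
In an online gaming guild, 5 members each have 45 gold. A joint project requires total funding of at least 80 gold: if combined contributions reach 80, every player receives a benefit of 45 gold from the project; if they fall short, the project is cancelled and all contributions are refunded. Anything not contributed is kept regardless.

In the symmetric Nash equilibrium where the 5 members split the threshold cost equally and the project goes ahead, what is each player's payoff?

Equal share of the threshold: 80/5 = 16.
At this profile no one gains by cutting their contribution: any cut drops the total below 80, the project is cancelled, contributions are refunded, and the deviator ends with 45, which is less than 45 − 16 + 45 = 74. Contributing more than 16 just wastes the excess. So contributing exactly 16 is a best response.
Each player's payoff: 45 − 16 + 45 = 74.

74 gold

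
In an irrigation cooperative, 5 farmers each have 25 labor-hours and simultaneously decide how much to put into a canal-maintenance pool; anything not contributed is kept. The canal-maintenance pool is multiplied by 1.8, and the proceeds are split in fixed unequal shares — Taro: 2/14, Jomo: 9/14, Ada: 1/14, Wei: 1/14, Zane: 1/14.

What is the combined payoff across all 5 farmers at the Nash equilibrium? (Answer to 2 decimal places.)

145.00 labor-hours

Player j's private return per contributed unit is 1.8 × (j's share). Contributing is weakly dominant for j when that share is at least 1/1.8 = 0.5556, and contributing 0 is dominant otherwise.
Jomo alone (share 9/14) is above the threshold, contributing 25; the remaining 4 contribute 0. Total contributed: 25.
The canal-maintenance pool pays out 1.8 × 25 = 45.00 in total (split across the unequal shares, but the aggregate is all that matters for the group sum).
The 4 free-riders keep 25 each, adding 100. Group total = 100 + 45.00 = 145.00.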